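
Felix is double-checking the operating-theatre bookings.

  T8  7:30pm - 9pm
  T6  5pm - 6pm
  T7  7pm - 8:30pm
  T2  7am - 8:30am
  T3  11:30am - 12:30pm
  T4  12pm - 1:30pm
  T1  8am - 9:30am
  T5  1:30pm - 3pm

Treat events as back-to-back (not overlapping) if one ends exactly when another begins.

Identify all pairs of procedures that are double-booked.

T1 & T2, T3 & T4, T7 & T8

Check each pair: they overlap iff neither finishes before the other starts.
Sorted by start: T2, T1, T3, T4, T5, T6, T7, T8.
T1 starts before T2 ends → T2 and T1 overlap.
T3 starts after T2 ends, so nothing later overlaps T2 either.
T3 starts after T1 ends, so nothing later overlaps T1 either.
T4 starts before T3 ends → T3 and T4 overlap.
T5 starts after T3 ends, so nothing later overlaps T3 either.
T5 starts exactly when T4 ends (back-to-back, no overlap), so nothing later overlaps T4 either.
T6 starts after T5 ends, so nothing later overlaps T5 either.
T7 starts after T6 ends, so nothing later overlaps T6 either.
T8 starts before T7 ends → T7 and T8 overlap.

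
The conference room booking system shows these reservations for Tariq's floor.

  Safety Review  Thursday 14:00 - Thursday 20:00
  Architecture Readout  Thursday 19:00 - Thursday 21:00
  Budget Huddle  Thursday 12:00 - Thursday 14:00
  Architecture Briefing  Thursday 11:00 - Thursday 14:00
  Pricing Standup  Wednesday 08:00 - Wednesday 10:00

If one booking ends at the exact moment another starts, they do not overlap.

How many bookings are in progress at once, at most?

2

Sweep the timeline, counting +1 at each start and −1 at each end (ends before starts at a tie):
Wednesday 08:00 start Pricing Standup → 1
Wednesday 10:00 end Pricing Standup → 0
Thursday 11:00 start Architecture Briefing → 1
Thursday 12:00 start Budget Huddle → 2
Thursday 14:00 end Architecture Briefing → 1
Thursday 14:00 end Budget Huddle → 0
Thursday 14:00 start Safety Review → 1
Thursday 19:00 start Architecture Readout → 2
Thursday 20:00 end Safety Review → 1
Thursday 21:00 end Architecture Readout → 0
Peak is 2, at Thursday 12:00 (Architecture Briefing, Budget Huddle).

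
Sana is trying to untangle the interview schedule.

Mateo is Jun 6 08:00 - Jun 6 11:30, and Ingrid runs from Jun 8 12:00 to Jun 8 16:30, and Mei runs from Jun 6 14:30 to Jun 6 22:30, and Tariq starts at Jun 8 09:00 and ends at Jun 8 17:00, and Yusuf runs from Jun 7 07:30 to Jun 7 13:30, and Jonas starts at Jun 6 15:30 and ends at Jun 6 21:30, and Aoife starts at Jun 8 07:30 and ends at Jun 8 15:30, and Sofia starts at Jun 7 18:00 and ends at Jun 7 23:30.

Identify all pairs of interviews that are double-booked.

Two intervals overlap when each starts before the other ends.
Sorted by start: Mateo, Mei, Jonas, Yusuf, Sofia, Aoife, Tariq, Ingrid.
Mei starts after Mateo ends, so Mateo has no further overlaps.
Jonas starts before Mei ends → Mei and Jonas overlap.
Yusuf starts after Mei ends, so Mei has no further overlaps.
Yusuf starts after Jonas ends, so Jonas has no further overlaps.
Sofia starts after Yusuf ends, so Yusuf has no further overlaps.
Aoife starts after Sofia ends, so Sofia has no further overlaps.
Tariq starts before Aoife ends → Aoife and Tariq overlap.
Ingrid starts before Aoife ends → Aoife and Ingrid overlap.
Ingrid starts before Tariq ends → Tariq and Ingrid overlap.

Aoife & Ingrid, Aoife & Tariq, Ingrid & Tariq, Jonas & Mei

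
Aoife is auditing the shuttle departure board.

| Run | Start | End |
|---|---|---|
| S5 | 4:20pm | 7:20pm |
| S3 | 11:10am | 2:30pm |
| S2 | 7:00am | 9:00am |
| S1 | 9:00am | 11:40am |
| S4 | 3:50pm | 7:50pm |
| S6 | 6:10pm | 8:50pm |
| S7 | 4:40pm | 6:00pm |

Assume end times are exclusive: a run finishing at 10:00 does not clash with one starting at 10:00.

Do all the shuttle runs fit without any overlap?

No

Check each pair: they overlap iff neither finishes before the other starts.
Sorted by start: S2, S1, S3, S4, S5, S7, S6.
S1 starts exactly when S2 ends (back-to-back, no overlap) — done with S2.
S3 starts before S1 ends → S1 and S3 overlap.
That's a conflict, so the schedule is not conflict-free.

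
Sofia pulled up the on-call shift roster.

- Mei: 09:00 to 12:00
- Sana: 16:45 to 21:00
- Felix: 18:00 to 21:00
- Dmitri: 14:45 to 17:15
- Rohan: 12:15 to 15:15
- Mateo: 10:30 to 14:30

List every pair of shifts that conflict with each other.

Sorted by start: Mei, Mateo, Rohan, Dmitri, Sana, Felix.
Mateo starts before Mei ends → Mei and Mateo overlap.
Rohan starts after Mei ends, so Mei has no further overlaps.
Rohan starts before Mateo ends → Mateo and Rohan overlap.
Dmitri starts after Mateo ends, so Mateo has no further overlaps.
Dmitri starts before Rohan ends → Rohan and Dmitri overlap.
Sana starts after Rohan ends, so Rohan has no further overlaps.
Sana starts before Dmitri ends → Dmitri and Sana overlap.
Felix starts after Dmitri ends.
Felix starts before Sana ends → Sana and Felix overlap.

Dmitri & Rohan, Dmitri & Sana, Felix & Sana, Mateo & Mei, Mateo & Rohan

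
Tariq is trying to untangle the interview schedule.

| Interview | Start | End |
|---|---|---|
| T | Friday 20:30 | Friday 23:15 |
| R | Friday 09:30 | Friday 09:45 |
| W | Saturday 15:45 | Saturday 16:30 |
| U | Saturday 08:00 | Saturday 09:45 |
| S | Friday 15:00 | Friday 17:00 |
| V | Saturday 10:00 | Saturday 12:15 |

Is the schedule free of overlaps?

Sorted by start: R, S, T, U, V, W.
S starts after R ends, so nothing later overlaps R either.
T starts after S ends, so nothing later overlaps S either.
U starts after T ends, so nothing later overlaps T either.
V starts after U ends, so nothing later overlaps U either.
W starts after V ends.
Every pair is clear; the schedule has no overlaps.

Yes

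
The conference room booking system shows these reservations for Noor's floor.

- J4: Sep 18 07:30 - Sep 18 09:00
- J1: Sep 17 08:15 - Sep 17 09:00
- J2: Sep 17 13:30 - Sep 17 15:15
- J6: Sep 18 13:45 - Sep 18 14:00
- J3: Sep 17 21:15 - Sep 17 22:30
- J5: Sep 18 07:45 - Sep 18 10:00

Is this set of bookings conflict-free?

Sorted by start: J1, J2, J3, J4, J5, J6.
J2 starts after J1 ends; J1 is clear from here.
J3 starts after J2 ends; J2 is clear from here.
J4 starts after J3 ends; J3 is clear from here.
J5 starts before J4 ends → J4 and J5 overlap.
That's a conflict, so the schedule is not conflict-free.

No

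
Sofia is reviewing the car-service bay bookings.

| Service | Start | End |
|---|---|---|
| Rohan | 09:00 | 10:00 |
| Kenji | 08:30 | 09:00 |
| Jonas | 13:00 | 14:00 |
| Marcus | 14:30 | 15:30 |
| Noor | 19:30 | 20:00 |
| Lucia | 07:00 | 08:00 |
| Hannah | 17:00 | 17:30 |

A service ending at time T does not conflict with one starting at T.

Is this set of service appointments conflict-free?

Two intervals overlap when each starts before the other ends.
Sorted by start: Lucia, Kenji, Rohan, Jonas, Marcus, Hannah, Noor.
Kenji starts after Lucia ends, so Lucia has no further overlaps.
Rohan starts exactly when Kenji ends (back-to-back, no overlap), so Kenji has no further overlaps.
Jonas starts after Rohan ends, so Rohan has no further overlaps.
Marcus starts after Jonas ends, so Jonas has no further overlaps.
Hannah starts after Marcus ends, so Marcus has no further overlaps.
Noor starts after Hannah ends.
Every pair is clear; the schedule has no overlaps.

Yes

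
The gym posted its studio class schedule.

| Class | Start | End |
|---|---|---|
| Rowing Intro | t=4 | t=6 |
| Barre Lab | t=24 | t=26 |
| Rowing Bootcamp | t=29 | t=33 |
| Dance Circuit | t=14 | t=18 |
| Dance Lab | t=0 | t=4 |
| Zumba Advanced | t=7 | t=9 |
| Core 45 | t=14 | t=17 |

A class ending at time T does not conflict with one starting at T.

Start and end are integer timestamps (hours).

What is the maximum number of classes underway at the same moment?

2

Sweep the timeline, counting +1 at each start and −1 at each end (ends before starts at a tie):
t=0 start Dance Lab → 1
t=4 end Dance Lab → 0
t=4 start Rowing Intro → 1
t=6 end Rowing Intro → 0
t=7 start Zumba Advanced → 1
t=9 end Zumba Advanced → 0
t=14 start Core 45 → 1
t=14 start Dance Circuit → 2
t=17 end Core 45 → 1
t=18 end Dance Circuit → 0
t=24 start Barre Lab → 1
t=26 end Barre Lab → 0
t=29 start Rowing Bootcamp → 1
t=33 end Rowing Bootcamp → 0
Peak is 2, at t=14 (Core 45, Dance Circuit).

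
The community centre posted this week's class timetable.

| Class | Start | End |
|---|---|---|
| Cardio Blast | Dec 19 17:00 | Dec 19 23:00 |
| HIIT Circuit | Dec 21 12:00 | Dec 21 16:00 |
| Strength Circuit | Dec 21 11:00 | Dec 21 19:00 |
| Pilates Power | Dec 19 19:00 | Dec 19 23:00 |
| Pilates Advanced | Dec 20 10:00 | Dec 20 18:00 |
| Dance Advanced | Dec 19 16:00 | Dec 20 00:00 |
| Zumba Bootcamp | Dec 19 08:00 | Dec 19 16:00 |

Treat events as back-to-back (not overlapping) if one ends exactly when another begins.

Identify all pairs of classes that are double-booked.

Sorted by start: Zumba Bootcamp, Dance Advanced, Cardio Blast, Pilates Power, Pilates Advanced, Strength Circuit, HIIT Circuit.
Dance Advanced starts exactly when Zumba Bootcamp ends (back-to-back, no overlap), so nothing later overlaps Zumba Bootcamp either.
Cardio Blast starts before Dance Advanced ends → Dance Advanced and Cardio Blast overlap.
Pilates Power starts before Dance Advanced ends → Dance Advanced and Pilates Power overlap.
Pilates Advanced starts after Dance Advanced ends, so nothing later overlaps Dance Advanced either.
Pilates Power starts before Cardio Blast ends → Cardio Blast and Pilates Power overlap.
Pilates Advanced starts after Cardio Blast ends, so nothing later overlaps Cardio Blast either.
Pilates Advanced starts after Pilates Power ends, so nothing later overlaps Pilates Power either.
Strength Circuit starts after Pilates Advanced ends, so nothing later overlaps Pilates Advanced either.
HIIT Circuit starts before Strength Circuit ends → Strength Circuit and HIIT Circuit overlap.

Cardio Blast & Dance Advanced, Cardio Blast & Pilates Power, Dance Advanced & Pilates Power, HIIT Circuit & Strength Circuit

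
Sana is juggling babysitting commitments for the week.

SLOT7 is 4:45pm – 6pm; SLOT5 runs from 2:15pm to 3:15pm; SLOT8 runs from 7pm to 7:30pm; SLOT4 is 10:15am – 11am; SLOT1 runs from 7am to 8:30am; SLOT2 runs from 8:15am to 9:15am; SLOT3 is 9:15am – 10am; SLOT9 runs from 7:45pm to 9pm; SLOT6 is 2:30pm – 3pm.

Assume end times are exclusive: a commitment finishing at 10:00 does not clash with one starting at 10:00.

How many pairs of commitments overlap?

Sorted by start: SLOT1, SLOT2, SLOT3, SLOT4, SLOT5, SLOT6, SLOT7, SLOT8, SLOT9.
SLOT2 starts before SLOT1 ends → SLOT1 and SLOT2 overlap.
SLOT3 starts after SLOT1 ends, so SLOT1 has no further overlaps.
SLOT3 starts exactly when SLOT2 ends (back-to-back, no overlap), so SLOT2 has no further overlaps.
SLOT4 starts after SLOT3 ends, so SLOT3 has no further overlaps.
SLOT5 starts after SLOT4 ends, so SLOT4 has no further overlaps.
SLOT6 starts before SLOT5 ends → SLOT5 and SLOT6 overlap.
SLOT7 starts after SLOT5 ends, so SLOT5 has no further overlaps.
SLOT7 starts after SLOT6 ends, so SLOT6 has no further overlaps.
SLOT8 starts after SLOT7 ends, so SLOT7 has no further overlaps.
SLOT9 starts after SLOT8 ends.
Overlapping pairs: SLOT1 & SLOT2, SLOT5 & SLOT6 — 2 in total.

2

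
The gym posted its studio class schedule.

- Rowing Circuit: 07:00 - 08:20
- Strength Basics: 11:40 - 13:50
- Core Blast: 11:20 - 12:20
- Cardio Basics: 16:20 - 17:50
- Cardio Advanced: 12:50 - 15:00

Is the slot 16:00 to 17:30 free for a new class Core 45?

No — it overlaps Cardio Basics

Rowing Circuit: ends 08:20 at or before Core 45 starts 16:00 → clear.
Core Blast: ends 12:20 at or before Core 45 starts 16:00 → clear.
Strength Basics: ends 13:50 at or before Core 45 starts 16:00 → clear.
Cardio Advanced: ends 15:00 at or before Core 45 starts 16:00 → clear.
Cardio Basics: starts 16:20 before Core 45 ends 17:30, and ends 17:50 after Core 45 starts 16:00 → overlap.
Core 45 overlaps Cardio Basics.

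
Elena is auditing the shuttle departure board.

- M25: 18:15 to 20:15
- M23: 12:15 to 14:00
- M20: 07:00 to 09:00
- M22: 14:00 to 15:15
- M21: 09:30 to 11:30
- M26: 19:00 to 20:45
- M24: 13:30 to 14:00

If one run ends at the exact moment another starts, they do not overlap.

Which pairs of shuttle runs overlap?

M23 & M24, M25 & M26

Check each pair: they overlap iff neither finishes before the other starts.
Sorted by start: M20, M21, M23, M24, M22, M25, M26.
M21 starts after M20 ends; M20 is clear from here.
M23 starts after M21 ends; M21 is clear from here.
M24 starts before M23 ends → M23 and M24 overlap.
M22 starts exactly when M23 ends (back-to-back, no overlap); M23 is clear from here.
M22 starts exactly when M24 ends (back-to-back, no overlap); M24 is clear from here.
M25 starts after M22 ends; M22 is clear from here.
M26 starts before M25 ends → M25 and M26 overlap.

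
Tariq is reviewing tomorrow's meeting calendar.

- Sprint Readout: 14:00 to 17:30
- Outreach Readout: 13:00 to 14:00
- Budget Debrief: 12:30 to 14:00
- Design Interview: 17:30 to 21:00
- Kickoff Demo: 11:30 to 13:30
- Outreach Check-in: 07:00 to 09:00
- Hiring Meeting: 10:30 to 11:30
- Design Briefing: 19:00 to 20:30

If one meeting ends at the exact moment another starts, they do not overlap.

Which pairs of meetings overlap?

Sorted by start: Outreach Check-in, Hiring Meeting, Kickoff Demo, Budget Debrief, Outreach Readout, Sprint Readout, Design Interview, Design Briefing.
Hiring Meeting starts after Outreach Check-in ends, so Outreach Check-in has no further overlaps.
Kickoff Demo starts exactly when Hiring Meeting ends (back-to-back, no overlap), so Hiring Meeting has no further overlaps.
Budget Debrief starts before Kickoff Demo ends → Kickoff Demo and Budget Debrief overlap.
Outreach Readout starts before Kickoff Demo ends → Kickoff Demo and Outreach Readout overlap.
Sprint Readout starts after Kickoff Demo ends, so Kickoff Demo has no further overlaps.
Outreach Readout starts before Budget Debrief ends → Budget Debrief and Outreach Readout overlap.
Sprint Readout starts exactly when Budget Debrief ends (back-to-back, no overlap), so Budget Debrief has no further overlaps.
Sprint Readout starts exactly when Outreach Readout ends (back-to-back, no overlap), so Outreach Readout has no further overlaps.
Design Interview starts exactly when Sprint Readout ends (back-to-back, no overlap), so Sprint Readout has no further overlaps.
Design Briefing starts before Design Interview ends → Design Interview and Design Briefing overlap.

Budget Debrief & Kickoff Demo, Budget Debrief & Outreach Readout, Design Briefing & Design Interview, Kickoff Demo & Outreach Readout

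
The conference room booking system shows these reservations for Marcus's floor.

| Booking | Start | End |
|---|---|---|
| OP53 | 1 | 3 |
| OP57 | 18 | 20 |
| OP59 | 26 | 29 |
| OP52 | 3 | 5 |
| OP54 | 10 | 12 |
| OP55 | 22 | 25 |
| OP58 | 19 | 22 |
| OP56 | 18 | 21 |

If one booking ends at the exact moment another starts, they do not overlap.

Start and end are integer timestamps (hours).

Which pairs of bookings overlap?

OP56 & OP57, OP56 & OP58, OP57 & OP58

Sorted by start: OP53, OP52, OP54, OP56, OP57, OP58, OP55, OP59.
OP52 starts exactly when OP53 ends (back-to-back, no overlap); OP53 is clear from here.
OP54 starts after OP52 ends; OP52 is clear from here.
OP56 starts after OP54 ends; OP54 is clear from here.
OP57 starts before OP56 ends → OP56 and OP57 overlap.
OP58 starts before OP56 ends → OP56 and OP58 overlap.
OP55 starts after OP56 ends; OP56 is clear from here.
OP58 starts before OP57 ends → OP57 and OP58 overlap.
OP55 starts after OP57 ends; OP57 is clear from here.
OP55 starts exactly when OP58 ends (back-to-back, no overlap); OP58 is clear from here.
OP59 starts after OP55 ends.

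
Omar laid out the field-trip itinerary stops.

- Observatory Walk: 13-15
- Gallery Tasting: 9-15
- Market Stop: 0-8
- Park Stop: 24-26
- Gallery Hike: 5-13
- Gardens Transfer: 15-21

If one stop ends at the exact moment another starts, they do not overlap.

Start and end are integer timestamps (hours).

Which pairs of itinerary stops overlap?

Sorted by start: Market Stop, Gallery Hike, Gallery Tasting, Observatory Walk, Gardens Transfer, Park Stop.
Gallery Hike starts before Market Stop ends → Market Stop and Gallery Hike overlap.
Gallery Tasting starts after Market Stop ends; Market Stop is clear from here.
Gallery Tasting starts before Gallery Hike ends → Gallery Hike and Gallery Tasting overlap.
Observatory Walk starts exactly when Gallery Hike ends (back-to-back, no overlap); Gallery Hike is clear from here.
Observatory Walk starts before Gallery Tasting ends → Gallery Tasting and Observatory Walk overlap.
Gardens Transfer starts exactly when Gallery Tasting ends (back-to-back, no overlap); Gallery Tasting is clear from here.
Gardens Transfer starts exactly when Observatory Walk ends (back-to-back, no overlap); Observatory Walk is clear from here.
Park Stop starts after Gardens Transfer ends.

Gallery Hike & Gallery Tasting, Gallery Hike & Market Stop, Gallery Tasting & Observatory Walk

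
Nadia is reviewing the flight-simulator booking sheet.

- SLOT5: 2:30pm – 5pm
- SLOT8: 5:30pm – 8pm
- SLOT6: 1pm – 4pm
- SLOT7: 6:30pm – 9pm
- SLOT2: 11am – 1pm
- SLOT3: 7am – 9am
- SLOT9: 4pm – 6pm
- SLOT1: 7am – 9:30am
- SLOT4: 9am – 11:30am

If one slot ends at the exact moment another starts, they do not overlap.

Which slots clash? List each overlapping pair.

Sorted by start: SLOT1, SLOT3, SLOT4, SLOT2, SLOT6, SLOT5, SLOT9, SLOT8, SLOT7.
SLOT3 starts before SLOT1 ends → SLOT1 and SLOT3 overlap.
SLOT4 starts before SLOT1 ends → SLOT1 and SLOT4 overlap.
SLOT2 starts after SLOT1 ends — done with SLOT1.
SLOT4 starts exactly when SLOT3 ends (back-to-back, no overlap) — done with SLOT3.
SLOT2 starts before SLOT4 ends → SLOT4 and SLOT2 overlap.
SLOT6 starts after SLOT4 ends — done with SLOT4.
SLOT6 starts exactly when SLOT2 ends (back-to-back, no overlap) — done with SLOT2.
SLOT5 starts before SLOT6 ends → SLOT6 and SLOT5 overlap.
SLOT9 starts exactly when SLOT6 ends (back-to-back, no overlap) — done with SLOT6.
SLOT9 starts before SLOT5 ends → SLOT5 and SLOT9 overlap.
SLOT8 starts after SLOT5 ends — done with SLOT5.
SLOT8 starts before SLOT9 ends → SLOT9 and SLOT8 overlap.
SLOT7 starts after SLOT9 ends.
SLOT7 starts before SLOT8 ends → SLOT8 and SLOT7 overlap.

SLOT1 & SLOT3, SLOT1 & SLOT4, SLOT2 & SLOT4, SLOT5 & SLOT6, SLOT5 & SLOT9, SLOT7 & SLOT8, SLOT8 & SLOT9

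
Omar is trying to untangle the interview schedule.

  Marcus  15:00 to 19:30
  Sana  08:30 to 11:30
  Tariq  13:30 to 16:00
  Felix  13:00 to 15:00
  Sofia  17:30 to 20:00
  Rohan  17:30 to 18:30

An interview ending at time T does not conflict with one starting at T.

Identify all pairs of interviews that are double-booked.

Felix & Tariq, Marcus & Rohan, Marcus & Sofia, Marcus & Tariq, Rohan & Sofia

Sorted by start: Sana, Felix, Tariq, Marcus, Sofia, Rohan.
Felix starts after Sana ends — done with Sana.
Tariq starts before Felix ends → Felix and Tariq overlap.
Marcus starts exactly when Felix ends (back-to-back, no overlap) — done with Felix.
Marcus starts before Tariq ends → Tariq and Marcus overlap.
Sofia starts after Tariq ends — done with Tariq.
Sofia starts before Marcus ends → Marcus and Sofia overlap.
Rohan starts before Marcus ends → Marcus and Rohan overlap.
Rohan starts before Sofia ends → Sofia and Rohan overlap.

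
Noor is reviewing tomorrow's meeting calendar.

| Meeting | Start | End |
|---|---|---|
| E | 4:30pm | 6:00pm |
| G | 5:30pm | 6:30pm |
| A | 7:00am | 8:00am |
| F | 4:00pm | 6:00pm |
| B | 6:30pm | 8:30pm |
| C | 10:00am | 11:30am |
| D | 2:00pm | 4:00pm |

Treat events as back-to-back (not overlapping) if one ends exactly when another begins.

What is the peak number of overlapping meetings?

3

Sweep the timeline, counting +1 at each start and −1 at each end (ends before starts at a tie):
7:00am start A → 1
8:00am end A → 0
10:00am start C → 1
11:30am end C → 0
2:00pm start D → 1
4:00pm end D → 0
4:00pm start F → 1
4:30pm start E → 2
5:30pm start G → 3
6:00pm end E → 2
6:00pm end F → 1
6:30pm end G → 0
6:30pm start B → 1
8:30pm end B → 0
Peak is 3, at 5:30pm (E, F, G).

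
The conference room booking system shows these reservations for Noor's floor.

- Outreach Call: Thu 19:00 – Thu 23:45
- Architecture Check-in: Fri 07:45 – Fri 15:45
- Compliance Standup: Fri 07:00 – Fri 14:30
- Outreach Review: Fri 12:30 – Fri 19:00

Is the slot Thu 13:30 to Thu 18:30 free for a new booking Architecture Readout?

Yes — the slot is free

Outreach Call: starts Thu 19:00 at or after Architecture Readout ends Thu 18:30 → clear.
Compliance Standup: starts Fri 07:00 at or after Architecture Readout ends Thu 18:30 → clear.
Architecture Check-in: starts Fri 07:45 at or after Architecture Readout ends Thu 18:30 → clear.
Outreach Review: starts Fri 12:30 at or after Architecture Readout ends Thu 18:30 → clear.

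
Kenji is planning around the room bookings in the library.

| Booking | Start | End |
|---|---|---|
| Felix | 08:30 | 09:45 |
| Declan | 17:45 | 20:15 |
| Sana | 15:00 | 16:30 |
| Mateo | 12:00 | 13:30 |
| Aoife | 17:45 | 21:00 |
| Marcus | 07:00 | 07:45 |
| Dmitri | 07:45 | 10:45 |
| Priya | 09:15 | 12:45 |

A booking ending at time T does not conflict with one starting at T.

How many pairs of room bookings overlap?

5

Sorted by start: Marcus, Dmitri, Felix, Priya, Mateo, Sana, Declan, Aoife.
Dmitri starts exactly when Marcus ends (back-to-back, no overlap), so nothing later overlaps Marcus either.
Felix starts before Dmitri ends → Dmitri and Felix overlap.
Priya starts before Dmitri ends → Dmitri and Priya overlap.
Mateo starts after Dmitri ends, so nothing later overlaps Dmitri either.
Priya starts before Felix ends → Felix and Priya overlap.
Mateo starts after Felix ends, so nothing later overlaps Felix either.
Mateo starts before Priya ends → Priya and Mateo overlap.
Sana starts after Priya ends, so nothing later overlaps Priya either.
Sana starts after Mateo ends, so nothing later overlaps Mateo either.
Declan starts after Sana ends, so nothing later overlaps Sana either.
Aoife starts before Declan ends → Declan and Aoife overlap.
Overlapping pairs: Aoife & Declan, Dmitri & Felix, Dmitri & Priya, Felix & Priya, Mateo & Priya — 5 in total.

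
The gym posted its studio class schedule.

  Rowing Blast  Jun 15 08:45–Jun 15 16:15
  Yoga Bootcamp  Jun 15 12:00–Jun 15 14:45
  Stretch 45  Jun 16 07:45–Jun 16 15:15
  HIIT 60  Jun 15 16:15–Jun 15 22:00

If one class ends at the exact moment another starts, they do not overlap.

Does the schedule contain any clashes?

Yes

Check each pair: they overlap iff neither finishes before the other starts.
Sorted by start: Rowing Blast, Yoga Bootcamp, HIIT 60, Stretch 45.
Yoga Bootcamp starts before Rowing Blast ends → Rowing Blast and Yoga Bootcamp overlap.
That's a conflict, so the schedule is not conflict-free.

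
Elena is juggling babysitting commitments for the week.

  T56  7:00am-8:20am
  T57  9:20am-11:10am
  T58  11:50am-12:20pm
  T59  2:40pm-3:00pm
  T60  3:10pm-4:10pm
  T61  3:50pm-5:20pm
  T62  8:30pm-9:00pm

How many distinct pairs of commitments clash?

Check each pair: they overlap iff neither finishes before the other starts.
Sorted by start: T56, T57, T58, T59, T60, T61, T62.
T57 starts after T56 ends; T56 is clear from here.
T58 starts after T57 ends; T57 is clear from here.
T59 starts after T58 ends; T58 is clear from here.
T60 starts after T59 ends; T59 is clear from here.
T61 starts before T60 ends → T60 and T61 overlap.
T62 starts after T60 ends.
T62 starts after T61 ends.
Overlapping pairs: T60 & T61 — 1 in total.

1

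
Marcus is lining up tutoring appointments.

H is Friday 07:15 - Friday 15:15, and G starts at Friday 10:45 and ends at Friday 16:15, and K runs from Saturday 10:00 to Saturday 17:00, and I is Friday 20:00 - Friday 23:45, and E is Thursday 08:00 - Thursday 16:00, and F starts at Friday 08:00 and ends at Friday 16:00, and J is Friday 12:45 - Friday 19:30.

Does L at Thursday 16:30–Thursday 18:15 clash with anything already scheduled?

E: ends Thursday 16:00 at or before L starts Thursday 16:30 → clear.
H: starts Friday 07:15 at or after L ends Thursday 18:15 → clear.
F: starts Friday 08:00 at or after L ends Thursday 18:15 → clear.
G: starts Friday 10:45 at or after L ends Thursday 18:15 → clear.
J: starts Friday 12:45 at or after L ends Thursday 18:15 → clear.
I: starts Friday 20:00 at or after L ends Thursday 18:15 → clear.
K: starts Saturday 10:00 at or after L ends Thursday 18:15 → clear.

No — it doesn't clash with anything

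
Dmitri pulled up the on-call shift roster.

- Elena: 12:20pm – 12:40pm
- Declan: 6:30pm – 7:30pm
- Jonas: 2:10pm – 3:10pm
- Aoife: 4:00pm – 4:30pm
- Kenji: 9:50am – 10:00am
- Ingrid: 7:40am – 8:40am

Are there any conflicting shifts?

Sorted by start: Ingrid, Kenji, Elena, Jonas, Aoife, Declan.
Kenji starts after Ingrid ends, so nothing later overlaps Ingrid either.
Elena starts after Kenji ends, so nothing later overlaps Kenji either.
Jonas starts after Elena ends, so nothing later overlaps Elena either.
Aoife starts after Jonas ends, so nothing later overlaps Jonas either.
Declan starts after Aoife ends.
Every pair is clear; the schedule has no overlaps.

No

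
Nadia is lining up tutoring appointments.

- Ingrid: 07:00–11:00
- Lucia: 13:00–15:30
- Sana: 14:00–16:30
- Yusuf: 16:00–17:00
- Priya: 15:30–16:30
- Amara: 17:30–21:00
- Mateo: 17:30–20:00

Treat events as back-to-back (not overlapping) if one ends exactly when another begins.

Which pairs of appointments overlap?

Sorted by start: Ingrid, Lucia, Sana, Priya, Yusuf, Amara, Mateo.
Lucia starts after Ingrid ends — done with Ingrid.
Sana starts before Lucia ends → Lucia and Sana overlap.
Priya starts exactly when Lucia ends (back-to-back, no overlap) — done with Lucia.
Priya starts before Sana ends → Sana and Priya overlap.
Yusuf starts before Sana ends → Sana and Yusuf overlap.
Amara starts after Sana ends — done with Sana.
Yusuf starts before Priya ends → Priya and Yusuf overlap.
Amara starts after Priya ends — done with Priya.
Amara starts after Yusuf ends — done with Yusuf.
Mateo starts before Amara ends → Amara and Mateo overlap.

Amara & Mateo, Lucia & Sana, Priya & Sana, Priya & Yusuf, Sana & Yusuf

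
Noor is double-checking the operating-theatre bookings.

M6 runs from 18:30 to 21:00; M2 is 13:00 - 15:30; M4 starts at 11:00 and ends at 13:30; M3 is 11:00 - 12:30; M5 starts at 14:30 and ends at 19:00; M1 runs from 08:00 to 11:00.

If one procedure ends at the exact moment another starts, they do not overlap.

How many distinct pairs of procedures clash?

4

Sorted by start: M1, M3, M4, M2, M5, M6.
M3 starts exactly when M1 ends (back-to-back, no overlap); M1 is clear from here.
M4 starts before M3 ends → M3 and M4 overlap.
M2 starts after M3 ends; M3 is clear from here.
M2 starts before M4 ends → M4 and M2 overlap.
M5 starts after M4 ends; M4 is clear from here.
M5 starts before M2 ends → M2 and M5 overlap.
M6 starts after M2 ends.
M6 starts before M5 ends → M5 and M6 overlap.
Overlapping pairs: M2 & M4, M2 & M5, M3 & M4, M5 & M6 — 4 in total.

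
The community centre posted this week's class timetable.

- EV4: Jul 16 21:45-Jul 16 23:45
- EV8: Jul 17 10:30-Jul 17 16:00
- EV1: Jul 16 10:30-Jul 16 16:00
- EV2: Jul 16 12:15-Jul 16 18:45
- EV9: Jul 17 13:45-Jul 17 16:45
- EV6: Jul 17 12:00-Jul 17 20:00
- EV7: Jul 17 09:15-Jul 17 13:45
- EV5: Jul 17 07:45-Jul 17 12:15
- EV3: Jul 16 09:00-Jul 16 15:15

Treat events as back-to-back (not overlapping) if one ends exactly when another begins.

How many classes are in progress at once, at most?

Walk through starts and ends in time order (an end at T is processed before a start at T):
Jul 16 09:00 start EV3 → 1
Jul 16 10:30 start EV1 → 2
Jul 16 12:15 start EV2 → 3
Jul 16 15:15 end EV3 → 2
Jul 16 16:00 end EV1 → 1
Jul 16 18:45 end EV2 → 0
Jul 16 21:45 start EV4 → 1
Jul 16 23:45 end EV4 → 0
Jul 17 07:45 start EV5 → 1
Jul 17 09:15 start EV7 → 2
Jul 17 10:30 start EV8 → 3
Jul 17 12:00 start EV6 → 4
Jul 17 12:15 end EV5 → 3
Jul 17 13:45 end EV7 → 2
Jul 17 13:45 start EV9 → 3
Jul 17 16:00 end EV8 → 2
Jul 17 16:45 end EV9 → 1
Jul 17 20:00 end EV6 → 0
Peak is 4, at Jul 17 12:00 (EV5, EV6, EV7, EV8).

4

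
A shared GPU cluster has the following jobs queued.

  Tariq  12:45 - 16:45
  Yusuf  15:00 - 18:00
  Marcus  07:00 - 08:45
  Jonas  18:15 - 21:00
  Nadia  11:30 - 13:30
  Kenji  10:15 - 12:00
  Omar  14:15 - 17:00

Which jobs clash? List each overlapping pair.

Sorted by start: Marcus, Kenji, Nadia, Tariq, Omar, Yusuf, Jonas.
Kenji starts after Marcus ends, so nothing later overlaps Marcus either.
Nadia starts before Kenji ends → Kenji and Nadia overlap.
Tariq starts after Kenji ends, so nothing later overlaps Kenji either.
Tariq starts before Nadia ends → Nadia and Tariq overlap.
Omar starts after Nadia ends, so nothing later overlaps Nadia either.
Omar starts before Tariq ends → Tariq and Omar overlap.
Yusuf starts before Tariq ends → Tariq and Yusuf overlap.
Jonas starts after Tariq ends.
Yusuf starts before Omar ends → Omar and Yusuf overlap.
Jonas starts after Omar ends.
Jonas starts after Yusuf ends.

Kenji & Nadia, Nadia & Tariq, Omar & Tariq, Omar & Yusuf, Tariq & Yusuf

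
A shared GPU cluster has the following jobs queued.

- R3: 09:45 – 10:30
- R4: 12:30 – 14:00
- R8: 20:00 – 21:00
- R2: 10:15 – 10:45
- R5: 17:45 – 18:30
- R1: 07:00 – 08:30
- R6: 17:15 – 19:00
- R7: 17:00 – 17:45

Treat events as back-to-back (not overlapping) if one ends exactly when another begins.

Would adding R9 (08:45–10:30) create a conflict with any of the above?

Yes — it overlaps R2, R3

R1: ends 08:30 at or before R9 starts 08:45 → clear.
R3: starts 09:45 before R9 ends 10:30, and ends 10:30 after R9 starts 08:45 → overlap.
R2: starts 10:15 before R9 ends 10:30, and ends 10:45 after R9 starts 08:45 → overlap.
R4: starts 12:30 at or after R9 ends 10:30 → clear.
R7: starts 17:00 at or after R9 ends 10:30 → clear.
R6: starts 17:15 at or after R9 ends 10:30 → clear.
R5: starts 17:45 at or after R9 ends 10:30 → clear.
R8: starts 20:00 at or after R9 ends 10:30 → clear.
R9 overlaps R2, R3.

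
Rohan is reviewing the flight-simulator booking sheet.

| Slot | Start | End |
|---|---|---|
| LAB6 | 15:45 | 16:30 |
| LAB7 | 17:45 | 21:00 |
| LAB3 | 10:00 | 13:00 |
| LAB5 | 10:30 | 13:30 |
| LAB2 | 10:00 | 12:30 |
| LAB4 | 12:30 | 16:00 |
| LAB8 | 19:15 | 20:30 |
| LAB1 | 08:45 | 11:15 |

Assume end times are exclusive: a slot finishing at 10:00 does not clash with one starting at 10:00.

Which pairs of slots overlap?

Sorted by start: LAB1, LAB2, LAB3, LAB5, LAB4, LAB6, LAB7, LAB8.
LAB2 starts before LAB1 ends → LAB1 and LAB2 overlap.
LAB3 starts before LAB1 ends → LAB1 and LAB3 overlap.
LAB5 starts before LAB1 ends → LAB1 and LAB5 overlap.
LAB4 starts after LAB1 ends, so LAB1 has no further overlaps.
LAB3 starts before LAB2 ends → LAB2 and LAB3 overlap.
LAB5 starts before LAB2 ends → LAB2 and LAB5 overlap.
LAB4 starts exactly when LAB2 ends (back-to-back, no overlap), so LAB2 has no further overlaps.
LAB5 starts before LAB3 ends → LAB3 and LAB5 overlap.
LAB4 starts before LAB3 ends → LAB3 and LAB4 overlap.
LAB6 starts after LAB3 ends, so LAB3 has no further overlaps.
LAB4 starts before LAB5 ends → LAB5 and LAB4 overlap.
LAB6 starts after LAB5 ends, so LAB5 has no further overlaps.
LAB6 starts before LAB4 ends → LAB4 and LAB6 overlap.
LAB7 starts after LAB4 ends, so LAB4 has no further overlaps.
LAB7 starts after LAB6 ends, so LAB6 has no further overlaps.
LAB8 starts before LAB7 ends → LAB7 and LAB8 overlap.

LAB1 & LAB2, LAB1 & LAB3, LAB1 & LAB5, LAB2 & LAB3, LAB2 & LAB5, LAB3 & LAB4, LAB3 & LAB5, LAB4 & LAB5, LAB4 & LAB6, LAB7 & LAB8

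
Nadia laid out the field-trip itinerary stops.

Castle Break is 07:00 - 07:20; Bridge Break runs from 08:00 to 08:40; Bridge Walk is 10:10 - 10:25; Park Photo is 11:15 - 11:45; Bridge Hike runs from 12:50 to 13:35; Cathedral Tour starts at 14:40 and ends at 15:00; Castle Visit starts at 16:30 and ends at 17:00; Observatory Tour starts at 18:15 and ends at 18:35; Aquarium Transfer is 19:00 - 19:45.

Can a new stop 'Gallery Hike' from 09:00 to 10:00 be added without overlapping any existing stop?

Yes — the slot is free

Castle Break: ends 07:20 at or before Gallery Hike starts 09:00 → clear.
Bridge Break: ends 08:40 at or before Gallery Hike starts 09:00 → clear.
Bridge Walk: starts 10:10 at or after Gallery Hike ends 10:00 → clear.
Park Photo: starts 11:15 at or after Gallery Hike ends 10:00 → clear.
Bridge Hike: starts 12:50 at or after Gallery Hike ends 10:00 → clear.
Cathedral Tour: starts 14:40 at or after Gallery Hike ends 10:00 → clear.
Castle Visit: starts 16:30 at or after Gallery Hike ends 10:00 → clear.
Observatory Tour: starts 18:15 at or after Gallery Hike ends 10:00 → clear.
Aquarium Transfer: starts 19:00 at or after Gallery Hike ends 10:00 → clear.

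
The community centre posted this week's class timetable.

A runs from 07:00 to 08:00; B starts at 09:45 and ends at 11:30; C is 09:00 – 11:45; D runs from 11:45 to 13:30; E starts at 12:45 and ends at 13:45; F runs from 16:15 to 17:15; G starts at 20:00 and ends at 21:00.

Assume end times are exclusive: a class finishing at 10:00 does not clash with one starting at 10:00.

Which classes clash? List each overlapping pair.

B & C, D & E

Sorted by start: A, C, B, D, E, F, G.
C starts after A ends, so nothing later overlaps A either.
B starts before C ends → C and B overlap.
D starts exactly when C ends (back-to-back, no overlap), so nothing later overlaps C either.
D starts after B ends, so nothing later overlaps B either.
E starts before D ends → D and E overlap.
F starts after D ends, so nothing later overlaps D either.
F starts after E ends, so nothing later overlaps E either.
G starts after F ends.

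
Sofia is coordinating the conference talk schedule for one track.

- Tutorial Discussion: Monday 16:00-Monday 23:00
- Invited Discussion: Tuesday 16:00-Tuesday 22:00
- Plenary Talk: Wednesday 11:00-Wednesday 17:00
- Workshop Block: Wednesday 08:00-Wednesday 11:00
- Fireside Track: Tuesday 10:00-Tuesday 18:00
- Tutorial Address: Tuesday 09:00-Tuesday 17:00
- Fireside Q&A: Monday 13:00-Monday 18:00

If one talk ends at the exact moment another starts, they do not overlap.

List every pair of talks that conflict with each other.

Fireside Q&A & Tutorial Discussion, Fireside Track & Invited Discussion, Fireside Track & Tutorial Address, Invited Discussion & Tutorial Address

Sorted by start: Fireside Q&A, Tutorial Discussion, Tutorial Address, Fireside Track, Invited Discussion, Workshop Block, Plenary Talk.
Tutorial Discussion starts before Fireside Q&A ends → Fireside Q&A and Tutorial Discussion overlap.
Tutorial Address starts after Fireside Q&A ends; Fireside Q&A is clear from here.
Tutorial Address starts after Tutorial Discussion ends; Tutorial Discussion is clear from here.
Fireside Track starts before Tutorial Address ends → Tutorial Address and Fireside Track overlap.
Invited Discussion starts before Tutorial Address ends → Tutorial Address and Invited Discussion overlap.
Workshop Block starts after Tutorial Address ends; Tutorial Address is clear from here.
Invited Discussion starts before Fireside Track ends → Fireside Track and Invited Discussion overlap.
Workshop Block starts after Fireside Track ends; Fireside Track is clear from here.
Workshop Block starts after Invited Discussion ends; Invited Discussion is clear from here.
Plenary Talk starts exactly when Workshop Block ends (back-to-back, no overlap).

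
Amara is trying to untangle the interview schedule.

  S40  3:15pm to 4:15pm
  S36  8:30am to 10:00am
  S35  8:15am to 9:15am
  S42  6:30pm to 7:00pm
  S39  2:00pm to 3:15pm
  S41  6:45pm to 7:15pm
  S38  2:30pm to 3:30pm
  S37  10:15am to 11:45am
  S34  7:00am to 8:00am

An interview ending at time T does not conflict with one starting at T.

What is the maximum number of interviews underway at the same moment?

2

Sweep the timeline, counting +1 at each start and −1 at each end (ends before starts at a tie):
7:00am start S34 → 1
8:00am end S34 → 0
8:15am start S35 → 1
8:30am start S36 → 2
9:15am end S35 → 1
10:00am end S36 → 0
10:15am start S37 → 1
11:45am end S37 → 0
2:00pm start S39 → 1
2:30pm start S38 → 2
3:15pm end S39 → 1
3:15pm start S40 → 2
3:30pm end S38 → 1
4:15pm end S40 → 0
6:30pm start S42 → 1
6:45pm start S41 → 2
7:00pm end S42 → 1
7:15pm end S41 → 0
Peak is 2, at 8:30am (S35, S36).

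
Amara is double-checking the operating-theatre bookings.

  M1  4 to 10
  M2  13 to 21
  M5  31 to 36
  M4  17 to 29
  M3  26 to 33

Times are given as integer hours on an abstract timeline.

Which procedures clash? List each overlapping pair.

M2 & M4, M3 & M4, M3 & M5

Two intervals overlap when each starts before the other ends.
Sorted by start: M1, M2, M4, M3, M5.
M2 starts after M1 ends, so nothing later overlaps M1 either.
M4 starts before M2 ends → M2 and M4 overlap.
M3 starts after M2 ends, so nothing later overlaps M2 either.
M3 starts before M4 ends → M4 and M3 overlap.
M5 starts after M4 ends.
M5 starts before M3 ends → M3 and M5 overlap.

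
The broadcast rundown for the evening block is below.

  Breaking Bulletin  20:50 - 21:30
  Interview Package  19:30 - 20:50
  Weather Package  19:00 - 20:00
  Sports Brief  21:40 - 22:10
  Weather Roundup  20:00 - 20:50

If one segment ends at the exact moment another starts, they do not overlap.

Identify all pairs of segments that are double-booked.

Sorted by start: Weather Package, Interview Package, Weather Roundup, Breaking Bulletin, Sports Brief.
Interview Package starts before Weather Package ends → Weather Package and Interview Package overlap.
Weather Roundup starts exactly when Weather Package ends (back-to-back, no overlap), so nothing later overlaps Weather Package either.
Weather Roundup starts before Interview Package ends → Interview Package and Weather Roundup overlap.
Breaking Bulletin starts exactly when Interview Package ends (back-to-back, no overlap), so nothing later overlaps Interview Package either.
Breaking Bulletin starts exactly when Weather Roundup ends (back-to-back, no overlap), so nothing later overlaps Weather Roundup either.
Sports Brief starts after Breaking Bulletin ends.

Interview Package & Weather Package, Interview Package & Weather Roundup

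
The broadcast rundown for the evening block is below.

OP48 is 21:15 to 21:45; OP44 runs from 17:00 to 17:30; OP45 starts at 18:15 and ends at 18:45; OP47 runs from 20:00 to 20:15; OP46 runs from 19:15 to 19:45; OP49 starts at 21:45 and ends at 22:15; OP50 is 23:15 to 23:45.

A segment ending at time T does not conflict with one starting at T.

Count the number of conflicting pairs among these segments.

Sorted by start: OP44, OP45, OP46, OP47, OP48, OP49, OP50.
OP45 starts after OP44 ends; OP44 is clear from here.
OP46 starts after OP45 ends; OP45 is clear from here.
OP47 starts after OP46 ends; OP46 is clear from here.
OP48 starts after OP47 ends; OP47 is clear from here.
OP49 starts exactly when OP48 ends (back-to-back, no overlap); OP48 is clear from here.
OP50 starts after OP49 ends.
No pair overlaps.

0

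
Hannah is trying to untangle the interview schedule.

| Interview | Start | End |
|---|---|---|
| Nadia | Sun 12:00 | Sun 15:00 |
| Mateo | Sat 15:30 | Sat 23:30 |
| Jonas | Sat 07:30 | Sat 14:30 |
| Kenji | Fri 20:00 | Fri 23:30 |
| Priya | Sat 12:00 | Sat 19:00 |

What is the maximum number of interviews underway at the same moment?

2

Walk through starts and ends in time order (an end at T is processed before a start at T):
Fri 20:00 start Kenji → 1
Fri 23:30 end Kenji → 0
Sat 07:30 start Jonas → 1
Sat 12:00 start Priya → 2
Sat 14:30 end Jonas → 1
Sat 15:30 start Mateo → 2
Sat 19:00 end Priya → 1
Sat 23:30 end Mateo → 0
Sun 12:00 start Nadia → 1
Sun 15:00 end Nadia → 0
Peak is 2, at Sat 12:00 (Jonas, Priya).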